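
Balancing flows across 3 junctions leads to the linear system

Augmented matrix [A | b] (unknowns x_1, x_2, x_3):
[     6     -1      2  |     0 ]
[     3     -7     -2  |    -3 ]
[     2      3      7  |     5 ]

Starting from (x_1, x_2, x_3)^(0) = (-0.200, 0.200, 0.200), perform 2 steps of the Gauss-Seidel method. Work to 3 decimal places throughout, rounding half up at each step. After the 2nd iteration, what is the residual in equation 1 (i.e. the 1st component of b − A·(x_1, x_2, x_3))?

-0.329

Iteration 1:
  x_1 = (0 - (-1)·0.200 - (2)·0.200) / (6) = -0.033
  x_2 = (-3 - (3)·-0.033 - (-2)·0.200) / (-7) = 0.357
  x_3 = (5 - (2)·-0.033 - (3)·0.357) / (7) = 0.571
Iteration 2:
  x_1 = (0 - (-1)·0.357 - (2)·0.571) / (6) = -0.131
  x_2 = (-3 - (3)·-0.131 - (-2)·0.571) / (-7) = 0.209
  x_3 = (5 - (2)·-0.131 - (3)·0.209) / (7) = 0.662
Residual b − A·x = (-0.329, 0.180, 0.001)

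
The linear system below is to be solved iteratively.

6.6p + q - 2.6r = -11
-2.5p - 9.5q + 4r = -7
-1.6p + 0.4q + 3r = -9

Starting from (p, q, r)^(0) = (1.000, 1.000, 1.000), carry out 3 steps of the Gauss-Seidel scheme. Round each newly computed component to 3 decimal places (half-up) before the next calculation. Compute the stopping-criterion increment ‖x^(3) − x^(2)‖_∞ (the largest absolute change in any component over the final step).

Iteration 1:
  p = (-11 - (1)·1.000 - (-2.6)·1.000) / (6.6) = -1.424
  q = (-7 - (-2.5)·-1.424 - (4)·1.000) / (-9.5) = 1.533
  r = (-9 - (-1.6)·-1.424 - (0.4)·1.533) / (3) = -3.964
Iteration 2:
  p = (-11 - (1)·1.533 - (-2.6)·-3.964) / (6.6) = -3.461
  q = (-7 - (-2.5)·-3.461 - (4)·-3.964) / (-9.5) = -0.021
  r = (-9 - (-1.6)·-3.461 - (0.4)·-0.021) / (3) = -4.843
Iteration 3:
  p = (-11 - (1)·-0.021 - (-2.6)·-4.843) / (6.6) = -3.571
  q = (-7 - (-2.5)·-3.571 - (4)·-4.843) / (-9.5) = -0.363
  r = (-9 - (-1.6)·-3.571 - (0.4)·-0.363) / (3) = -4.856
Change: (-0.110, -0.342, -0.013) → max |·| = 0.342

0.342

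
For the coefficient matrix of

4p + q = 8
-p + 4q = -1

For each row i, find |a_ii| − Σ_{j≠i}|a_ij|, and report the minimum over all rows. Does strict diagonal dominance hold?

3

row 1: |4| − (1) = 3
row 2: |4| − (1) = 3
minimum over rows = 3 → strictly diagonally dominant (convergence guaranteed)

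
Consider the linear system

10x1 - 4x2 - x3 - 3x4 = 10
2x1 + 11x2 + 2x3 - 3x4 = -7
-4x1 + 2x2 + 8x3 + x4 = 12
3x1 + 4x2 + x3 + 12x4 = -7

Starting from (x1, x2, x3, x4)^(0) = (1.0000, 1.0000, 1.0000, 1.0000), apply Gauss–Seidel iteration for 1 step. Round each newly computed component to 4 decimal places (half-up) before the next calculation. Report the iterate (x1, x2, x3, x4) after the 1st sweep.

Iteration 1:
  x1 = (10 - (-4)·1.0000 - (-1)·1.0000 - (-3)·1.0000) / (10) = 1.8000
  x2 = (-7 - (2)·1.8000 - (2)·1.0000 - (-3)·1.0000) / (11) = -0.8727
  x3 = (12 - (-4)·1.8000 - (2)·-0.8727 - (1)·1.0000) / (8) = 2.4932
  x4 = (-7 - (3)·1.8000 - (4)·-0.8727 - (1)·2.4932) / (12) = -0.9502

(1.8000, -0.8727, 2.4932, -0.9502)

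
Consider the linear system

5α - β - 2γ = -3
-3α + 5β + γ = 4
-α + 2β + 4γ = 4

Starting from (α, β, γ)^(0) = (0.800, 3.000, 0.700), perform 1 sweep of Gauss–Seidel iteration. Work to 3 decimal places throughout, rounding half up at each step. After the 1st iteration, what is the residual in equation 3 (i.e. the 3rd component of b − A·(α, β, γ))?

Iteration 1:
  α = (-3 - (-1)·3.000 - (-2)·0.700) / (5) = 0.280
  β = (4 - (-3)·0.280 - (1)·0.700) / (5) = 0.828
  γ = (4 - (-1)·0.280 - (2)·0.828) / (4) = 0.656
Residual b − A·x = (-2.260, 0.044, 0.000)

0.000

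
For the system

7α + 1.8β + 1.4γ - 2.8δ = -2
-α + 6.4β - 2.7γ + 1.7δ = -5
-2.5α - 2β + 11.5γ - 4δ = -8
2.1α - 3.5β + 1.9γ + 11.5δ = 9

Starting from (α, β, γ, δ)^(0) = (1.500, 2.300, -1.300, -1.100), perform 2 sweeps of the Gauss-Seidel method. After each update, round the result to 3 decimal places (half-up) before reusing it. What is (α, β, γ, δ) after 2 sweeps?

Iteration 1:
  α = (-2 - (1.8)·2.300 - (1.4)·-1.300 - (-2.8)·-1.100) / (7) = -1.057
  β = (-5 - (-1)·-1.057 - (-2.7)·-1.300 - (1.7)·-1.100) / (6.4) = -1.203
  γ = (-8 - (-2.5)·-1.057 - (-2)·-1.203 - (-4)·-1.100) / (11.5) = -1.517
  δ = (9 - (2.1)·-1.057 - (-3.5)·-1.203 - (1.9)·-1.517) / (11.5) = 0.860
Iteration 2:
  α = (-2 - (1.8)·-1.203 - (1.4)·-1.517 - (-2.8)·0.860) / (7) = 0.671
  β = (-5 - (-1)·0.671 - (-2.7)·-1.517 - (1.7)·0.860) / (6.4) = -1.545
  γ = (-8 - (-2.5)·0.671 - (-2)·-1.545 - (-4)·0.860) / (11.5) = -0.519
  δ = (9 - (2.1)·0.671 - (-3.5)·-1.545 - (1.9)·-0.519) / (11.5) = 0.276

(0.671, -1.545, -0.519, 0.276)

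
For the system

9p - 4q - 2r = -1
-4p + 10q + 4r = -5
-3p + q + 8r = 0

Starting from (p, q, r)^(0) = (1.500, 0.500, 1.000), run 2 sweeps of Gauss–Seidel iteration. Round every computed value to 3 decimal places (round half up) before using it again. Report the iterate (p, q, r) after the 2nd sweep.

(-0.403, -0.750, -0.057)

Iteration 1:
  p = (-1 - (-4)·0.500 - (-2)·1.000) / (9) = 0.333
  q = (-5 - (-4)·0.333 - (4)·1.000) / (10) = -0.767
  r = (0 - (-3)·0.333 - (1)·-0.767) / (8) = 0.221
Iteration 2:
  p = (-1 - (-4)·-0.767 - (-2)·0.221) / (9) = -0.403
  q = (-5 - (-4)·-0.403 - (4)·0.221) / (10) = -0.750
  r = (0 - (-3)·-0.403 - (1)·-0.750) / (8) = -0.057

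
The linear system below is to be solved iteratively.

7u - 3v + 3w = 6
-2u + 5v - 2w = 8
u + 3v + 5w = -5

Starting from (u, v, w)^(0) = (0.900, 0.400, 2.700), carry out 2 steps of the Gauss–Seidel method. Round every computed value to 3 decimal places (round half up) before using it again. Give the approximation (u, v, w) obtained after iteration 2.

Iteration 1:
  u = (6 - (-3)·0.400 - (3)·2.700) / (7) = -0.129
  v = (8 - (-2)·-0.129 - (-2)·2.700) / (5) = 2.628
  w = (-5 - (1)·-0.129 - (3)·2.628) / (5) = -2.551
Iteration 2:
  u = (6 - (-3)·2.628 - (3)·-2.551) / (7) = 3.077
  v = (8 - (-2)·3.077 - (-2)·-2.551) / (5) = 1.810
  w = (-5 - (1)·3.077 - (3)·1.810) / (5) = -2.701

(3.077, 1.810, -2.701)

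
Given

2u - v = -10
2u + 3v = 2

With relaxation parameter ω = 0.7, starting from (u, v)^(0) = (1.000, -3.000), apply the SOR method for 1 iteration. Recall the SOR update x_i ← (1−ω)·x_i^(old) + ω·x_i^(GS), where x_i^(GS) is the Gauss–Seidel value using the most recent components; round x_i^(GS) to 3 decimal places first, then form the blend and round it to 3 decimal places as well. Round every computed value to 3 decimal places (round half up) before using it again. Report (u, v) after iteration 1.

Iteration 1:
  u: GS value = (-10 - (-1)·-3.000) / (2) = -6.500;  u ← (1−ω)·1.000 + ω·-6.500 = -4.250
  v: GS value = (2 - (2)·-4.250) / (3) = 3.500;  v ← (1−ω)·-3.000 + ω·3.500 = 1.550

(-4.250, 1.550)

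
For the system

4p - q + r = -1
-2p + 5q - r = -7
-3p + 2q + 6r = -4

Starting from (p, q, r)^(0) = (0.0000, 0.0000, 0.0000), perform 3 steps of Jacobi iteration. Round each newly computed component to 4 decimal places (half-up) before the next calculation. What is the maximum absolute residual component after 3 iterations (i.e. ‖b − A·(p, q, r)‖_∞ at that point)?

Iteration 1:
  p = (-1 - (-1)·0.0000 - (1)·0.0000) / (4) = -0.2500
  q = (-7 - (-2)·0.0000 - (-1)·0.0000) / (5) = -1.4000
  r = (-4 - (-3)·0.0000 - (2)·0.0000) / (6) = -0.6667
Iteration 2:
  p = (-1 - (-1)·-1.4000 - (1)·-0.6667) / (4) = -0.4333
  q = (-7 - (-2)·-0.2500 - (-1)·-0.6667) / (5) = -1.6333
  r = (-4 - (-3)·-0.2500 - (2)·-1.4000) / (6) = -0.3250
Iteration 3:
  p = (-1 - (-1)·-1.6333 - (1)·-0.3250) / (4) = -0.5771
  q = (-7 - (-2)·-0.4333 - (-1)·-0.3250) / (5) = -1.6383
  r = (-4 - (-3)·-0.4333 - (2)·-1.6333) / (6) = -0.3389
Residual b − A·x = (0.0090, -0.3016, -0.4213); ∞-norm = 0.4213

0.4213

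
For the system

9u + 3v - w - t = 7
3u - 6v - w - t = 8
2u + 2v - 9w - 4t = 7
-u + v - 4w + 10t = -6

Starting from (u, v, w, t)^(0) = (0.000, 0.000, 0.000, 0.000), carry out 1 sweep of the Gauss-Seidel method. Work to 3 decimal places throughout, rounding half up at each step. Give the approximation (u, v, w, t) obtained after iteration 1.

(0.778, -0.944, -0.815, -0.754)

Iteration 1:
  u = (7 - (3)·0.000 - (-1)·0.000 - (-1)·0.000) / (9) = 0.778
  v = (8 - (3)·0.778 - (-1)·0.000 - (-1)·0.000) / (-6) = -0.944
  w = (7 - (2)·0.778 - (2)·-0.944 - (-4)·0.000) / (-9) = -0.815
  t = (-6 - (-1)·0.778 - (1)·-0.944 - (-4)·-0.815) / (10) = -0.754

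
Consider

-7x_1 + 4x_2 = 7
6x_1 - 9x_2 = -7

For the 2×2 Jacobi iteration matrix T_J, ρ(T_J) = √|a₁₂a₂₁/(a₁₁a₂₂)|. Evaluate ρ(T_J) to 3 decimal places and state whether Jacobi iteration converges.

a₁₂a₂₁/(a₁₁a₂₂) = (4)·(6) / ((-7)·(-9)) = 0.380952
ρ = √|0.380952| = √0.380952 = 0.617
ρ < 1, so Jacobi converges

0.617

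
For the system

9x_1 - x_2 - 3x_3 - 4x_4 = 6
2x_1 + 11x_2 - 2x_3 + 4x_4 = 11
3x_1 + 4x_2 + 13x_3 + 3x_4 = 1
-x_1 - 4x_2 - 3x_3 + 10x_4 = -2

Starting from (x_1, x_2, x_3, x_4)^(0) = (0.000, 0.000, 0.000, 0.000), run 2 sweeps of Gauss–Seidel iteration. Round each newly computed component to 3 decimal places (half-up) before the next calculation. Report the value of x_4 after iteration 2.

Iteration 1:
  x_1 = (6 - (-1)·0.000 - (-3)·0.000 - (-4)·0.000) / (9) = 0.667
  x_2 = (11 - (2)·0.667 - (-2)·0.000 - (4)·0.000) / (11) = 0.879
  x_3 = (1 - (3)·0.667 - (4)·0.879 - (3)·0.000) / (13) = -0.347
  x_4 = (-2 - (-1)·0.667 - (-4)·0.879 - (-3)·-0.347) / (10) = 0.114
Iteration 2:
  x_1 = (6 - (-1)·0.879 - (-3)·-0.347 - (-4)·0.114) / (9) = 0.699
  x_2 = (11 - (2)·0.699 - (-2)·-0.347 - (4)·0.114) / (11) = 0.768
  x_3 = (1 - (3)·0.699 - (4)·0.768 - (3)·0.114) / (13) = -0.347
  x_4 = (-2 - (-1)·0.699 - (-4)·0.768 - (-3)·-0.347) / (10) = 0.073

0.073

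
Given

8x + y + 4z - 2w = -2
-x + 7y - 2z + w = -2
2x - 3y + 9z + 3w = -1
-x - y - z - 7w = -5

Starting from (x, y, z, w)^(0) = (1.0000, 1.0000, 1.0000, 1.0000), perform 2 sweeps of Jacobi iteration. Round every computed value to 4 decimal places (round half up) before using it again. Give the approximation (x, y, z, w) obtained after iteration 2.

Iteration 1:
  x = (-2 - (1)·1.0000 - (4)·1.0000 - (-2)·1.0000) / (8) = -0.6250
  y = (-2 - (-1)·1.0000 - (-2)·1.0000 - (1)·1.0000) / (7) = 0.0000
  z = (-1 - (2)·1.0000 - (-3)·1.0000 - (3)·1.0000) / (9) = -0.3333
  w = (-5 - (-1)·1.0000 - (-1)·1.0000 - (-1)·1.0000) / (-7) = 0.2857
Iteration 2:
  x = (-2 - (1)·0.0000 - (4)·-0.3333 - (-2)·0.2857) / (8) = -0.0119
  y = (-2 - (-1)·-0.6250 - (-2)·-0.3333 - (1)·0.2857) / (7) = -0.5110
  z = (-1 - (2)·-0.6250 - (-3)·0.0000 - (3)·0.2857) / (9) = -0.0675
  w = (-5 - (-1)·-0.6250 - (-1)·0.0000 - (-1)·-0.3333) / (-7) = 0.8512

(-0.0119, -0.5110, -0.0675, 0.8512)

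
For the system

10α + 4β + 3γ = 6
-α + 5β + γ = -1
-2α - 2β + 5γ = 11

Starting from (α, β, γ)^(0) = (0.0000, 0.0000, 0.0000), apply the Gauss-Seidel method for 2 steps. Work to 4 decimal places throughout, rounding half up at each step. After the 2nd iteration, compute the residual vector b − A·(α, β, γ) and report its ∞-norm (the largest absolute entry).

Iteration 1:
  α = (6 - (4)·0.0000 - (3)·0.0000) / (10) = 0.6000
  β = (-1 - (-1)·0.6000 - (1)·0.0000) / (5) = -0.0800
  γ = (11 - (-2)·0.6000 - (-2)·-0.0800) / (5) = 2.4080
Iteration 2:
  α = (6 - (4)·-0.0800 - (3)·2.4080) / (10) = -0.0904
  β = (-1 - (-1)·-0.0904 - (1)·2.4080) / (5) = -0.6997
  γ = (11 - (-2)·-0.0904 - (-2)·-0.6997) / (5) = 1.8840
Residual b − A·x = (4.0508, 0.5241, -0.0002); ∞-norm = 4.0508

4.0508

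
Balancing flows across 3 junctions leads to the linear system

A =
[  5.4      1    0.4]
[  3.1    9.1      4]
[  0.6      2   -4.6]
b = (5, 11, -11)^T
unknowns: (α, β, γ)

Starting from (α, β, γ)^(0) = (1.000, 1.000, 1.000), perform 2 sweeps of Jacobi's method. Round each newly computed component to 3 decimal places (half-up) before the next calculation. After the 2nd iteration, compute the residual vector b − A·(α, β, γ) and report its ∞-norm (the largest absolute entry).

Iteration 1:
  α = (5 - (1)·1.000 - (0.4)·1.000) / (5.4) = 0.667
  β = (11 - (3.1)·1.000 - (4)·1.000) / (9.1) = 0.429
  γ = (-11 - (0.6)·1.000 - (2)·1.000) / (-4.6) = 2.957
Iteration 2:
  α = (5 - (1)·0.429 - (0.4)·2.957) / (5.4) = 0.627
  β = (11 - (3.1)·0.667 - (4)·2.957) / (9.1) = -0.318
  γ = (-11 - (0.6)·0.667 - (2)·0.429) / (-4.6) = 2.665
Residual b − A·x = (0.866, 1.290, 1.519); ∞-norm = 1.519

1.519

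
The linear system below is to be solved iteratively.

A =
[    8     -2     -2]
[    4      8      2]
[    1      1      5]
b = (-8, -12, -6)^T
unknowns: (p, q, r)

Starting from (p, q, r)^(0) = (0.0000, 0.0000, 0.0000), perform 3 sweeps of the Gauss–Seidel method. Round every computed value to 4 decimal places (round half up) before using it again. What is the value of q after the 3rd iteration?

Iteration 1:
  p = (-8 - (-2)·0.0000 - (-2)·0.0000) / (8) = -1.0000
  q = (-12 - (4)·-1.0000 - (2)·0.0000) / (8) = -1.0000
  r = (-6 - (1)·-1.0000 - (1)·-1.0000) / (5) = -0.8000
Iteration 2:
  p = (-8 - (-2)·-1.0000 - (-2)·-0.8000) / (8) = -1.4500
  q = (-12 - (4)·-1.4500 - (2)·-0.8000) / (8) = -0.5750
  r = (-6 - (1)·-1.4500 - (1)·-0.5750) / (5) = -0.7950
Iteration 3:
  p = (-8 - (-2)·-0.5750 - (-2)·-0.7950) / (8) = -1.3425
  q = (-12 - (4)·-1.3425 - (2)·-0.7950) / (8) = -0.6300
  r = (-6 - (1)·-1.3425 - (1)·-0.6300) / (5) = -0.8055

-0.6300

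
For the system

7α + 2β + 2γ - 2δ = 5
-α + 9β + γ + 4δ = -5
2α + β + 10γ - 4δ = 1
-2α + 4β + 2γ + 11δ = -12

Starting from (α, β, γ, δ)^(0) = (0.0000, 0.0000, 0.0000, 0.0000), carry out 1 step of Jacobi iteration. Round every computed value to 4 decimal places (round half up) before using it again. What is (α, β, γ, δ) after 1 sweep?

(0.7143, -0.5556, 0.1000, -1.0909)

Iteration 1:
  α = (5 - (2)·0.0000 - (2)·0.0000 - (-2)·0.0000) / (7) = 0.7143
  β = (-5 - (-1)·0.0000 - (1)·0.0000 - (4)·0.0000) / (9) = -0.5556
  γ = (1 - (2)·0.0000 - (1)·0.0000 - (-4)·0.0000) / (10) = 0.1000
  δ = (-12 - (-2)·0.0000 - (4)·0.0000 - (2)·0.0000) / (11) = -1.0909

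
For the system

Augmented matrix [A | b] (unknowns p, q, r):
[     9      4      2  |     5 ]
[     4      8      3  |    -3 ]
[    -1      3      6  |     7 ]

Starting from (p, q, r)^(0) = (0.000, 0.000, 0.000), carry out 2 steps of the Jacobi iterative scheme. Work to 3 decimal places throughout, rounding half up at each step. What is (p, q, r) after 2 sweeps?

Iteration 1:
  p = (5 - (4)·0.000 - (2)·0.000) / (9) = 0.556
  q = (-3 - (4)·0.000 - (3)·0.000) / (8) = -0.375
  r = (7 - (-1)·0.000 - (3)·0.000) / (6) = 1.167
Iteration 2:
  p = (5 - (4)·-0.375 - (2)·1.167) / (9) = 0.463
  q = (-3 - (4)·0.556 - (3)·1.167) / (8) = -1.091
  r = (7 - (-1)·0.556 - (3)·-0.375) / (6) = 1.447

(0.463, -1.091, 1.447)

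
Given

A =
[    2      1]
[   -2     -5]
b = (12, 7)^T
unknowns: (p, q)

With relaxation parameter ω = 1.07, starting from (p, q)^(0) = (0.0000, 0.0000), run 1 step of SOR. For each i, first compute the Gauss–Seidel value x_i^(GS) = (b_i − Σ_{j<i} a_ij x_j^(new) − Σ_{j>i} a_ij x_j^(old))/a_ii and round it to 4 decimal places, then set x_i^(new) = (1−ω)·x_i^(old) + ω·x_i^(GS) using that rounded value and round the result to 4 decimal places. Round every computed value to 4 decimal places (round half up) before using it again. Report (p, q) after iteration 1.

Iteration 1:
  p: GS value = (12 - (1)·0.0000) / (2) = 6.0000;  p ← (1−ω)·0.0000 + ω·6.0000 = 6.4200
  q: GS value = (7 - (-2)·6.4200) / (-5) = -3.9680;  q ← (1−ω)·0.0000 + ω·-3.9680 = -4.2458

(6.4200, -4.2458)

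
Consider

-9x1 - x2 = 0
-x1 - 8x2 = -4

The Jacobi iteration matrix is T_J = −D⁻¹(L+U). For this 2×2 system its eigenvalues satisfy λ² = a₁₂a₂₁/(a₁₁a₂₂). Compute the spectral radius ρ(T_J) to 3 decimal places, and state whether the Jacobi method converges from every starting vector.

a₁₂a₂₁/(a₁₁a₂₂) = (-1)·(-1) / ((-9)·(-8)) = 0.013889
ρ = √|0.013889| = √0.013889 = 0.118
ρ < 1, so Jacobi converges

0.118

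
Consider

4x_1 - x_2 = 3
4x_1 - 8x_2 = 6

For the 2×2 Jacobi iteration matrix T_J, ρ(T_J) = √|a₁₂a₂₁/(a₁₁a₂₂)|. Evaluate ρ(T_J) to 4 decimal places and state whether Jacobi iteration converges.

0.3536

a₁₂a₂₁/(a₁₁a₂₂) = (-1)·(4) / ((4)·(-8)) = 0.125000
ρ = √|0.125000| = √0.125000 = 0.3536
ρ < 1, so Jacobi converges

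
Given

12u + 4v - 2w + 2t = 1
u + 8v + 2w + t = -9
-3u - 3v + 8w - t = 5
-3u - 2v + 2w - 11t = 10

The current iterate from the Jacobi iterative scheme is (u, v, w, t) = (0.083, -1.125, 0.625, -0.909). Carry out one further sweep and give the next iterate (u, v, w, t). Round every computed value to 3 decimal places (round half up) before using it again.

One sweep:
  u = (1 - (4)·-1.125 - (-2)·0.625 - (2)·-0.909) / (12) = 0.714
  v = (-9 - (1)·0.083 - (2)·0.625 - (1)·-0.909) / (8) = -1.178
  w = (5 - (-3)·0.083 - (-3)·-1.125 - (-1)·-0.909) / (8) = 0.121
  t = (10 - (-3)·0.083 - (-2)·-1.125 - (2)·0.625) / (-11) = -0.614

(0.714, -1.178, 0.121, -0.614)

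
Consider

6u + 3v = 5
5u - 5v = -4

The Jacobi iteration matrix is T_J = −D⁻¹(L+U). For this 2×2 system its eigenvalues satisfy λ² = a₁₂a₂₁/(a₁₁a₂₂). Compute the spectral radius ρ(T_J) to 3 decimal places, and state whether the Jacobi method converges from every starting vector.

a₁₂a₂₁/(a₁₁a₂₂) = (3)·(5) / ((6)·(-5)) = -0.500000
ρ = √|-0.500000| = √0.500000 = 0.707
ρ < 1, so Jacobi converges

0.707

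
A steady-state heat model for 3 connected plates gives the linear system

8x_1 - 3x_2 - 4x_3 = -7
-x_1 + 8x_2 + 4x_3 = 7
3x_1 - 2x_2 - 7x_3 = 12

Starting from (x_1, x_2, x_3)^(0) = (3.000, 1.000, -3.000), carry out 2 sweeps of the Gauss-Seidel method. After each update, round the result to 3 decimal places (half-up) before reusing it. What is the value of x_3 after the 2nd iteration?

-3.074

Iteration 1:
  x_1 = (-7 - (-3)·1.000 - (-4)·-3.000) / (8) = -2.000
  x_2 = (7 - (-1)·-2.000 - (4)·-3.000) / (8) = 2.125
  x_3 = (12 - (3)·-2.000 - (-2)·2.125) / (-7) = -3.179
Iteration 2:
  x_1 = (-7 - (-3)·2.125 - (-4)·-3.179) / (8) = -1.668
  x_2 = (7 - (-1)·-1.668 - (4)·-3.179) / (8) = 2.256
  x_3 = (12 - (3)·-1.668 - (-2)·2.256) / (-7) = -3.074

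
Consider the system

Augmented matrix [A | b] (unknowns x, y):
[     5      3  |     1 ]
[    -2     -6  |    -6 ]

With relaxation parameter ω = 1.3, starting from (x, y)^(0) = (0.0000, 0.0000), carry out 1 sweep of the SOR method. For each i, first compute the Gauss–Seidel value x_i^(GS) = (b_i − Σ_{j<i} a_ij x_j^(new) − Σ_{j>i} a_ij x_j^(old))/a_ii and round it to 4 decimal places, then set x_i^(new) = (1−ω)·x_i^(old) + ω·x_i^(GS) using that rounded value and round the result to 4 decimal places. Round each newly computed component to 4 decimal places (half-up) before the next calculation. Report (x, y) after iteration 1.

Iteration 1:
  x: GS value = (1 - (3)·0.0000) / (5) = 0.2000;  x ← (1−ω)·0.0000 + ω·0.2000 = 0.2600
  y: GS value = (-6 - (-2)·0.2600) / (-6) = 0.9133;  y ← (1−ω)·0.0000 + ω·0.9133 = 1.1873

(0.2600, 1.1873)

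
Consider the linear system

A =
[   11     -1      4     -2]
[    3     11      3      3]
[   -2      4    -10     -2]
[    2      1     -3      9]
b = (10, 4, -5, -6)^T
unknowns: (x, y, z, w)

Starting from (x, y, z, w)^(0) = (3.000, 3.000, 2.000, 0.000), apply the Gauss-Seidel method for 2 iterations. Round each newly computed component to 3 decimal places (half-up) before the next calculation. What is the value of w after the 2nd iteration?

Iteration 1:
  x = (10 - (-1)·3.000 - (4)·2.000 - (-2)·0.000) / (11) = 0.455
  y = (4 - (3)·0.455 - (3)·2.000 - (3)·0.000) / (11) = -0.306
  z = (-5 - (-2)·0.455 - (4)·-0.306 - (-2)·0.000) / (-10) = 0.287
  w = (-6 - (2)·0.455 - (1)·-0.306 - (-3)·0.287) / (9) = -0.638
Iteration 2:
  x = (10 - (-1)·-0.306 - (4)·0.287 - (-2)·-0.638) / (11) = 0.661
  y = (4 - (3)·0.661 - (3)·0.287 - (3)·-0.638) / (11) = 0.279
  z = (-5 - (-2)·0.661 - (4)·0.279 - (-2)·-0.638) / (-10) = 0.607
  w = (-6 - (2)·0.661 - (1)·0.279 - (-3)·0.607) / (9) = -0.642

-0.642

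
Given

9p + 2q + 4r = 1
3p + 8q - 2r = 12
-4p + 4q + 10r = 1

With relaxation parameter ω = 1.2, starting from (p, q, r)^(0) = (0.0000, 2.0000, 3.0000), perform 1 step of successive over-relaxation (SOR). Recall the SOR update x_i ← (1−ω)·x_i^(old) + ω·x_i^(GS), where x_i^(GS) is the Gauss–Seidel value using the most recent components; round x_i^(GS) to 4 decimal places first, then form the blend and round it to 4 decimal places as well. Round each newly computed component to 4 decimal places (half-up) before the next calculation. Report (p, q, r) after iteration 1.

(-2.0000, 3.2000, -2.9760)

Iteration 1:
  p: GS value = (1 - (2)·2.0000 - (4)·3.0000) / (9) = -1.6667;  p ← (1−ω)·0.0000 + ω·-1.6667 = -2.0000
  q: GS value = (12 - (3)·-2.0000 - (-2)·3.0000) / (8) = 3.0000;  q ← (1−ω)·2.0000 + ω·3.0000 = 3.2000
  r: GS value = (1 - (-4)·-2.0000 - (4)·3.2000) / (10) = -1.9800;  r ← (1−ω)·3.0000 + ω·-1.9800 = -2.9760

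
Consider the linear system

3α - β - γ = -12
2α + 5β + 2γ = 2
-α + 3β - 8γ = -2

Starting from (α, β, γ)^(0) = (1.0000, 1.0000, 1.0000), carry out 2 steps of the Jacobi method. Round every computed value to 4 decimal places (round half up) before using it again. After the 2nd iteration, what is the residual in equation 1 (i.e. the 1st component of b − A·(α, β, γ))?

1.9501

Iteration 1:
  α = (-12 - (-1)·1.0000 - (-1)·1.0000) / (3) = -3.3333
  β = (2 - (2)·1.0000 - (2)·1.0000) / (5) = -0.4000
  γ = (-2 - (-1)·1.0000 - (3)·1.0000) / (-8) = 0.5000
Iteration 2:
  α = (-12 - (-1)·-0.4000 - (-1)·0.5000) / (3) = -3.9667
  β = (2 - (2)·-3.3333 - (2)·0.5000) / (5) = 1.5333
  γ = (-2 - (-1)·-3.3333 - (3)·-0.4000) / (-8) = 0.5167
Residual b − A·x = (1.9501, 1.2335, -6.4330)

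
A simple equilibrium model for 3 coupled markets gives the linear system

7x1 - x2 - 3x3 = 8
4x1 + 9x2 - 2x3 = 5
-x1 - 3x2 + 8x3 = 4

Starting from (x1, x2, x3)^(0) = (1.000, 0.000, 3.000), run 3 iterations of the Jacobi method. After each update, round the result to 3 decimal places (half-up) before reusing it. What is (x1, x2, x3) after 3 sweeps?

(1.557, 0.122, 0.546)

Iteration 1:
  x1 = (8 - (-1)·0.000 - (-3)·3.000) / (7) = 2.429
  x2 = (5 - (4)·1.000 - (-2)·3.000) / (9) = 0.778
  x3 = (4 - (-1)·1.000 - (-3)·0.000) / (8) = 0.625
Iteration 2:
  x1 = (8 - (-1)·0.778 - (-3)·0.625) / (7) = 1.522
  x2 = (5 - (4)·2.429 - (-2)·0.625) / (9) = -0.385
  x3 = (4 - (-1)·2.429 - (-3)·0.778) / (8) = 1.095
Iteration 3:
  x1 = (8 - (-1)·-0.385 - (-3)·1.095) / (7) = 1.557
  x2 = (5 - (4)·1.522 - (-2)·1.095) / (9) = 0.122
  x3 = (4 - (-1)·1.522 - (-3)·-0.385) / (8) = 0.546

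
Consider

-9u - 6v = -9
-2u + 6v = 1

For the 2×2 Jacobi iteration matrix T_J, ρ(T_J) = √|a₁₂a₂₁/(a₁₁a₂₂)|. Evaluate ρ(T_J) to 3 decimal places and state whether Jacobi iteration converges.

a₁₂a₂₁/(a₁₁a₂₂) = (-6)·(-2) / ((-9)·(6)) = -0.222222
ρ = √|-0.222222| = √0.222222 = 0.471
ρ < 1, so Jacobi converges

0.471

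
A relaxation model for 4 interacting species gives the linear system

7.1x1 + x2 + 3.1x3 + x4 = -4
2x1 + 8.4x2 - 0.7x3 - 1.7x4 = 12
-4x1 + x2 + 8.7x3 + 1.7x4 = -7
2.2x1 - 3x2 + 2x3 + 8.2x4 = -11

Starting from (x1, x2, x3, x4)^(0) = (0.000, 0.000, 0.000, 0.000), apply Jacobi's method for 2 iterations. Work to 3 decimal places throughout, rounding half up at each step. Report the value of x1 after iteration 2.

Iteration 1:
  x1 = (-4 - (1)·0.000 - (3.1)·0.000 - (1)·0.000) / (7.1) = -0.563
  x2 = (12 - (2)·0.000 - (-0.7)·0.000 - (-1.7)·0.000) / (8.4) = 1.429
  x3 = (-7 - (-4)·0.000 - (1)·0.000 - (1.7)·0.000) / (8.7) = -0.805
  x4 = (-11 - (2.2)·0.000 - (-3)·0.000 - (2)·0.000) / (8.2) = -1.341
Iteration 2:
  x1 = (-4 - (1)·1.429 - (3.1)·-0.805 - (1)·-1.341) / (7.1) = -0.224
  x2 = (12 - (2)·-0.563 - (-0.7)·-0.805 - (-1.7)·-1.341) / (8.4) = 1.224
  x3 = (-7 - (-4)·-0.563 - (1)·1.429 - (1.7)·-1.341) / (8.7) = -0.966
  x4 = (-11 - (2.2)·-0.563 - (-3)·1.429 - (2)·-0.805) / (8.2) = -0.471

-0.224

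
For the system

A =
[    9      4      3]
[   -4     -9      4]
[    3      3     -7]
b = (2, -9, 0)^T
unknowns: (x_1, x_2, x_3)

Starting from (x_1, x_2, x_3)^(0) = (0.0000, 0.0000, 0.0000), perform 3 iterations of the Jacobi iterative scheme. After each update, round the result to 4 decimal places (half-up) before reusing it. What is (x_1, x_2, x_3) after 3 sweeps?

Iteration 1:
  x_1 = (2 - (4)·0.0000 - (3)·0.0000) / (9) = 0.2222
  x_2 = (-9 - (-4)·0.0000 - (4)·0.0000) / (-9) = 1.0000
  x_3 = (0 - (3)·0.0000 - (3)·0.0000) / (-7) = 0.0000
Iteration 2:
  x_1 = (2 - (4)·1.0000 - (3)·0.0000) / (9) = -0.2222
  x_2 = (-9 - (-4)·0.2222 - (4)·0.0000) / (-9) = 0.9012
  x_3 = (0 - (3)·0.2222 - (3)·1.0000) / (-7) = 0.5238
Iteration 3:
  x_1 = (2 - (4)·0.9012 - (3)·0.5238) / (9) = -0.3529
  x_2 = (-9 - (-4)·-0.2222 - (4)·0.5238) / (-9) = 1.3316
  x_3 = (0 - (3)·-0.2222 - (3)·0.9012) / (-7) = 0.2910

(-0.3529, 1.3316, 0.2910)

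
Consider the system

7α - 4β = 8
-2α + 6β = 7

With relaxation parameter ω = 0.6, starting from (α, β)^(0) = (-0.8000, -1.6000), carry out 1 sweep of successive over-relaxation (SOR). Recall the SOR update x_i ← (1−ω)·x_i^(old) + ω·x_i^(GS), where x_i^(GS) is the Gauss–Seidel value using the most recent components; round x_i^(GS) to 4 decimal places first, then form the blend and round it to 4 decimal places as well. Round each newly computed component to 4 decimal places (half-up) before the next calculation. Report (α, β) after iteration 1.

Iteration 1:
  α: GS value = (8 - (-4)·-1.6000) / (7) = 0.2286;  α ← (1−ω)·-0.8000 + ω·0.2286 = -0.1828
  β: GS value = (7 - (-2)·-0.1828) / (6) = 1.1057;  β ← (1−ω)·-1.6000 + ω·1.1057 = 0.0234

(-0.1828, 0.0234)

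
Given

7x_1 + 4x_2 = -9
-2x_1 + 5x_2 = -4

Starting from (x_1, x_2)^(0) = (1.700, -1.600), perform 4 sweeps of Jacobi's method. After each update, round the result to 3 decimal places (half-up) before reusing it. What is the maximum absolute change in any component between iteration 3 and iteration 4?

Iteration 1:
  x_1 = (-9 - (4)·-1.600) / (7) = -0.371
  x_2 = (-4 - (-2)·1.700) / (5) = -0.120
Iteration 2:
  x_1 = (-9 - (4)·-0.120) / (7) = -1.217
  x_2 = (-4 - (-2)·-0.371) / (5) = -0.948
Iteration 3:
  x_1 = (-9 - (4)·-0.948) / (7) = -0.744
  x_2 = (-4 - (-2)·-1.217) / (5) = -1.287
Iteration 4:
  x_1 = (-9 - (4)·-1.287) / (7) = -0.550
  x_2 = (-4 - (-2)·-0.744) / (5) = -1.098
Change: (0.194, 0.189) → max |·| = 0.194

0.194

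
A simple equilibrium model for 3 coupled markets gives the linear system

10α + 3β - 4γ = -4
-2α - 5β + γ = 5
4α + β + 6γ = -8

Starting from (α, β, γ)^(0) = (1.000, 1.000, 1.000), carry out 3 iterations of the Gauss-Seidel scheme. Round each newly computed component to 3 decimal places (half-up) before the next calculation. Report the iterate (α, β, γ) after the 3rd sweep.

Iteration 1:
  α = (-4 - (3)·1.000 - (-4)·1.000) / (10) = -0.300
  β = (5 - (-2)·-0.300 - (1)·1.000) / (-5) = -0.680
  γ = (-8 - (4)·-0.300 - (1)·-0.680) / (6) = -1.020
Iteration 2:
  α = (-4 - (3)·-0.680 - (-4)·-1.020) / (10) = -0.604
  β = (5 - (-2)·-0.604 - (1)·-1.020) / (-5) = -0.962
  γ = (-8 - (4)·-0.604 - (1)·-0.962) / (6) = -0.770
Iteration 3:
  α = (-4 - (3)·-0.962 - (-4)·-0.770) / (10) = -0.419
  β = (5 - (-2)·-0.419 - (1)·-0.770) / (-5) = -0.986
  γ = (-8 - (4)·-0.419 - (1)·-0.986) / (6) = -0.890

(-0.419, -0.986, -0.890)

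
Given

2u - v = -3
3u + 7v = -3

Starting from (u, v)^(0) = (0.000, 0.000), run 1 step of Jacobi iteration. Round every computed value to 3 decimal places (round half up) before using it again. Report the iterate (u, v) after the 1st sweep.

(-1.500, -0.429)

Iteration 1:
  u = (-3 - (-1)·0.000) / (2) = -1.500
  v = (-3 - (3)·0.000) / (7) = -0.429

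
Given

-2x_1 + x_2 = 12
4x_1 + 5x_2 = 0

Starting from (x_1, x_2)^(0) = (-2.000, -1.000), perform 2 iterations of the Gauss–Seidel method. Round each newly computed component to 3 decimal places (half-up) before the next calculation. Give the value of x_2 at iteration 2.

2.720

Iteration 1:
  x_1 = (12 - (1)·-1.000) / (-2) = -6.500
  x_2 = (0 - (4)·-6.500) / (5) = 5.200
Iteration 2:
  x_1 = (12 - (1)·5.200) / (-2) = -3.400
  x_2 = (0 - (4)·-3.400) / (5) = 2.720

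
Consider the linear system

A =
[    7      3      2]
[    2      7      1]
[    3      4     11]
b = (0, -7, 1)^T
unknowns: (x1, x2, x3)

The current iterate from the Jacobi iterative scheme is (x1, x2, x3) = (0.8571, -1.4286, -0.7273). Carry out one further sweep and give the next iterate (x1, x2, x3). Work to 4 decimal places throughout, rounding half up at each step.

(0.8201, -1.1410, 0.3766)

One sweep:
  x1 = (0 - (3)·-1.4286 - (2)·-0.7273) / (7) = 0.8201
  x2 = (-7 - (2)·0.8571 - (1)·-0.7273) / (7) = -1.1410
  x3 = (1 - (3)·0.8571 - (4)·-1.4286) / (11) = 0.3766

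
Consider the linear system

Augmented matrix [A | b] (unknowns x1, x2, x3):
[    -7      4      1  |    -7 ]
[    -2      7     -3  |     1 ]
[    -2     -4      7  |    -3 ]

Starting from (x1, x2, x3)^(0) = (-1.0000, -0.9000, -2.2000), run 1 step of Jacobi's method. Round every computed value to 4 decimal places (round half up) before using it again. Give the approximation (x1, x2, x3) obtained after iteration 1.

(0.1714, -1.0857, -1.2286)

Iteration 1:
  x1 = (-7 - (4)·-0.9000 - (1)·-2.2000) / (-7) = 0.1714
  x2 = (1 - (-2)·-1.0000 - (-3)·-2.2000) / (7) = -1.0857
  x3 = (-3 - (-2)·-1.0000 - (-4)·-0.9000) / (7) = -1.2286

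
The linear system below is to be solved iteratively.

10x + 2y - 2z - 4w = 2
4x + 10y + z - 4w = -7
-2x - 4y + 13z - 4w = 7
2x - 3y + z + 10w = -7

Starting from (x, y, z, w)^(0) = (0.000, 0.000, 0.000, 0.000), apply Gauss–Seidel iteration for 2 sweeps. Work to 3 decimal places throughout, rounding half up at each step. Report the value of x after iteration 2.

0.019

Iteration 1:
  x = (2 - (2)·0.000 - (-2)·0.000 - (-4)·0.000) / (10) = 0.200
  y = (-7 - (4)·0.200 - (1)·0.000 - (-4)·0.000) / (10) = -0.780
  z = (7 - (-2)·0.200 - (-4)·-0.780 - (-4)·0.000) / (13) = 0.329
  w = (-7 - (2)·0.200 - (-3)·-0.780 - (1)·0.329) / (10) = -1.007
Iteration 2:
  x = (2 - (2)·-0.780 - (-2)·0.329 - (-4)·-1.007) / (10) = 0.019
  y = (-7 - (4)·0.019 - (1)·0.329 - (-4)·-1.007) / (10) = -1.143
  z = (7 - (-2)·0.019 - (-4)·-1.143 - (-4)·-1.007) / (13) = -0.120
  w = (-7 - (2)·0.019 - (-3)·-1.143 - (1)·-0.120) / (10) = -1.035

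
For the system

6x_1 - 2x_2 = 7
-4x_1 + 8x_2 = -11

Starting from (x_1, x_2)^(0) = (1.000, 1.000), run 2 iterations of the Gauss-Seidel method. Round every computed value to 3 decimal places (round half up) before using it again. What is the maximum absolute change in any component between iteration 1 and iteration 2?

Iteration 1:
  x_1 = (7 - (-2)·1.000) / (6) = 1.500
  x_2 = (-11 - (-4)·1.500) / (8) = -0.625
Iteration 2:
  x_1 = (7 - (-2)·-0.625) / (6) = 0.958
  x_2 = (-11 - (-4)·0.958) / (8) = -0.896
Change: (-0.542, -0.271) → max |·| = 0.542

0.542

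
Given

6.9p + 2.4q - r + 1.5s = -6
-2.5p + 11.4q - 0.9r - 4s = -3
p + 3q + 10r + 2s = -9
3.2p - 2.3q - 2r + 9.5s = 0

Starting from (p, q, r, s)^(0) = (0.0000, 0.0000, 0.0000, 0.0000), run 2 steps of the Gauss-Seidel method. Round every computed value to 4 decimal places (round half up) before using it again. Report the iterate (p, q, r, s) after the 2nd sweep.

Iteration 1:
  p = (-6 - (2.4)·0.0000 - (-1)·0.0000 - (1.5)·0.0000) / (6.9) = -0.8696
  q = (-3 - (-2.5)·-0.8696 - (-0.9)·0.0000 - (-4)·0.0000) / (11.4) = -0.4539
  r = (-9 - (1)·-0.8696 - (3)·-0.4539 - (2)·0.0000) / (10) = -0.6769
  s = (0 - (3.2)·-0.8696 - (-2.3)·-0.4539 - (-2)·-0.6769) / (9.5) = 0.0405
Iteration 2:
  p = (-6 - (2.4)·-0.4539 - (-1)·-0.6769 - (1.5)·0.0405) / (6.9) = -0.8186
  q = (-3 - (-2.5)·-0.8186 - (-0.9)·-0.6769 - (-4)·0.0405) / (11.4) = -0.4819
  r = (-9 - (1)·-0.8186 - (3)·-0.4819 - (2)·0.0405) / (10) = -0.6817
  s = (0 - (3.2)·-0.8186 - (-2.3)·-0.4819 - (-2)·-0.6817) / (9.5) = 0.0156

(-0.8186, -0.4819, -0.6817, 0.0156)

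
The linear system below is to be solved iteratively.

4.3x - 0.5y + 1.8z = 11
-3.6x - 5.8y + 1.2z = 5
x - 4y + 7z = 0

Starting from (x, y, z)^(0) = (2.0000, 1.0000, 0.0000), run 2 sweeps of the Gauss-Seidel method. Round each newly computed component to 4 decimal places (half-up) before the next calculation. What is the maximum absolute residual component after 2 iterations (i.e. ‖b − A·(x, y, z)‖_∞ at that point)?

0.4699

Iteration 1:
  x = (11 - (-0.5)·1.0000 - (1.8)·0.0000) / (4.3) = 2.6744
  y = (5 - (-3.6)·2.6744 - (1.2)·0.0000) / (-5.8) = -2.5220
  z = (0 - (1)·2.6744 - (-4)·-2.5220) / (7) = -1.8232
Iteration 2:
  x = (11 - (-0.5)·-2.5220 - (1.8)·-1.8232) / (4.3) = 3.0281
  y = (5 - (-3.6)·3.0281 - (1.2)·-1.8232) / (-5.8) = -3.1188
  z = (0 - (1)·3.0281 - (-4)·-3.1188) / (7) = -2.2148
Residual b − A·x = (0.4064, 0.4699, 0.0003); ∞-norm = 0.4699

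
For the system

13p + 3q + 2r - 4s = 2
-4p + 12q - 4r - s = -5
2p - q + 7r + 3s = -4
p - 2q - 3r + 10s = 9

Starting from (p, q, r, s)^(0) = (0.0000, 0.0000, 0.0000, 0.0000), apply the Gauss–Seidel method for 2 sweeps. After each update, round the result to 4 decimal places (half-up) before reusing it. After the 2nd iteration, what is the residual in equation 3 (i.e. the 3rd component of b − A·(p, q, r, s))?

0.4788

Iteration 1:
  p = (2 - (3)·0.0000 - (2)·0.0000 - (-4)·0.0000) / (13) = 0.1538
  q = (-5 - (-4)·0.1538 - (-4)·0.0000 - (-1)·0.0000) / (12) = -0.3654
  r = (-4 - (2)·0.1538 - (-1)·-0.3654 - (3)·0.0000) / (7) = -0.6676
  s = (9 - (1)·0.1538 - (-2)·-0.3654 - (-3)·-0.6676) / (10) = 0.6113
Iteration 2:
  p = (2 - (3)·-0.3654 - (2)·-0.6676 - (-4)·0.6113) / (13) = 0.5290
  q = (-5 - (-4)·0.5290 - (-4)·-0.6676 - (-1)·0.6113) / (12) = -0.4119
  r = (-4 - (2)·0.5290 - (-1)·-0.4119 - (3)·0.6113) / (7) = -1.0434
  s = (9 - (1)·0.5290 - (-2)·-0.4119 - (-3)·-1.0434) / (10) = 0.4517
Residual b − A·x = (0.2523, -1.6631, 0.4788, 0.0000)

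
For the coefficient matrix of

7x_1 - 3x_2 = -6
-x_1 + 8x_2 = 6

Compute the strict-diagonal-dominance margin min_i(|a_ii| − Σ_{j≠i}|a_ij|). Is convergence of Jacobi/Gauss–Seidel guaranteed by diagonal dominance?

row 1: |7| − (3) = 4
row 2: |8| − (1) = 7
minimum over rows = 4 → strictly diagonally dominant (convergence guaranteed)

4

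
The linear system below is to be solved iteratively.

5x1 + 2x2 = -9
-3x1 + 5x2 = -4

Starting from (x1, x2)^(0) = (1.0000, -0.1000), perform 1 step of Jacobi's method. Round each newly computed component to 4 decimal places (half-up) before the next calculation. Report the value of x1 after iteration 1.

-1.7600

Iteration 1:
  x1 = (-9 - (2)·-0.1000) / (5) = -1.7600
  x2 = (-4 - (-3)·1.0000) / (5) = -0.2000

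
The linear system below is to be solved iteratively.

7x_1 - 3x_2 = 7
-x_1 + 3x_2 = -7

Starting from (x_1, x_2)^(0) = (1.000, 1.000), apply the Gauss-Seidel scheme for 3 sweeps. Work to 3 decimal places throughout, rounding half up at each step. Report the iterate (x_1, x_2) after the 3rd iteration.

Iteration 1:
  x_1 = (7 - (-3)·1.000) / (7) = 1.429
  x_2 = (-7 - (-1)·1.429) / (3) = -1.857
Iteration 2:
  x_1 = (7 - (-3)·-1.857) / (7) = 0.204
  x_2 = (-7 - (-1)·0.204) / (3) = -2.265
Iteration 3:
  x_1 = (7 - (-3)·-2.265) / (7) = 0.029
  x_2 = (-7 - (-1)·0.029) / (3) = -2.324

(0.029, -2.324)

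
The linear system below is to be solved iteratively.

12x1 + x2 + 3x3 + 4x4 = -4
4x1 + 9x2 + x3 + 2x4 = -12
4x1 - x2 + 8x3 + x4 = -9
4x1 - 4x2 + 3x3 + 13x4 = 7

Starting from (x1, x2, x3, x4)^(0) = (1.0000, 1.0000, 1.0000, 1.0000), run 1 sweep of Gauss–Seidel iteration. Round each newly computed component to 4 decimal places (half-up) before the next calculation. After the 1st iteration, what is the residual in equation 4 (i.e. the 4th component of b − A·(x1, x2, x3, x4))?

Iteration 1:
  x1 = (-4 - (1)·1.0000 - (3)·1.0000 - (4)·1.0000) / (12) = -1.0000
  x2 = (-12 - (4)·-1.0000 - (1)·1.0000 - (2)·1.0000) / (9) = -1.2222
  x3 = (-9 - (4)·-1.0000 - (-1)·-1.2222 - (1)·1.0000) / (8) = -0.9028
  x4 = (7 - (4)·-1.0000 - (-4)·-1.2222 - (3)·-0.9028) / (13) = 0.6784
Residual b − A·x = (9.2170, 2.5458, 0.3218, 0.0004)

0.0004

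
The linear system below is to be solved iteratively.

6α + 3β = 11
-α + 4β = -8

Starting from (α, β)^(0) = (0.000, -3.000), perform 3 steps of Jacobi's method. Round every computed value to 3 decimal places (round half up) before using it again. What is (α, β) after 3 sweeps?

Iteration 1:
  α = (11 - (3)·-3.000) / (6) = 3.333
  β = (-8 - (-1)·0.000) / (4) = -2.000
Iteration 2:
  α = (11 - (3)·-2.000) / (6) = 2.833
  β = (-8 - (-1)·3.333) / (4) = -1.167
Iteration 3:
  α = (11 - (3)·-1.167) / (6) = 2.417
  β = (-8 - (-1)·2.833) / (4) = -1.292

(2.417, -1.292)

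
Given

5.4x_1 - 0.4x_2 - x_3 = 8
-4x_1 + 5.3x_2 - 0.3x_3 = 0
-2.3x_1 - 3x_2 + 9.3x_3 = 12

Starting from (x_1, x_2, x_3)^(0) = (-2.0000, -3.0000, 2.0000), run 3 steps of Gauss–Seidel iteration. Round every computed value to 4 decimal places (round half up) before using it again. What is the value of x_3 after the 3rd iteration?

2.3268

Iteration 1:
  x_1 = (8 - (-0.4)·-3.0000 - (-1)·2.0000) / (5.4) = 1.6296
  x_2 = (0 - (-4)·1.6296 - (-0.3)·2.0000) / (5.3) = 1.3431
  x_3 = (12 - (-2.3)·1.6296 - (-3)·1.3431) / (9.3) = 2.1266
Iteration 2:
  x_1 = (8 - (-0.4)·1.3431 - (-1)·2.1266) / (5.4) = 1.9748
  x_2 = (0 - (-4)·1.9748 - (-0.3)·2.1266) / (5.3) = 1.6108
  x_3 = (12 - (-2.3)·1.9748 - (-3)·1.6108) / (9.3) = 2.2983
Iteration 3:
  x_1 = (8 - (-0.4)·1.6108 - (-1)·2.2983) / (5.4) = 2.0264
  x_2 = (0 - (-4)·2.0264 - (-0.3)·2.2983) / (5.3) = 1.6595
  x_3 = (12 - (-2.3)·2.0264 - (-3)·1.6595) / (9.3) = 2.3268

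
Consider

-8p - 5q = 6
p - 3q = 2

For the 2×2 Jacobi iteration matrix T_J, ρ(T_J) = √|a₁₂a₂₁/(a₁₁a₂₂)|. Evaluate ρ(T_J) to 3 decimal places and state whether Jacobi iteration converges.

0.456

a₁₂a₂₁/(a₁₁a₂₂) = (-5)·(1) / ((-8)·(-3)) = -0.208333
ρ = √|-0.208333| = √0.208333 = 0.456
ρ < 1, so Jacobi converges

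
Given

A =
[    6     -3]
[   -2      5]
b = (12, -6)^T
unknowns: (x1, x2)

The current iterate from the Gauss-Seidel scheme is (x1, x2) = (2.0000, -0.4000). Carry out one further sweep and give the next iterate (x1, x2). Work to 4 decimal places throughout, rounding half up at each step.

One sweep:
  x1 = (12 - (-3)·-0.4000) / (6) = 1.8000
  x2 = (-6 - (-2)·1.8000) / (5) = -0.4800

(1.8000, -0.4800)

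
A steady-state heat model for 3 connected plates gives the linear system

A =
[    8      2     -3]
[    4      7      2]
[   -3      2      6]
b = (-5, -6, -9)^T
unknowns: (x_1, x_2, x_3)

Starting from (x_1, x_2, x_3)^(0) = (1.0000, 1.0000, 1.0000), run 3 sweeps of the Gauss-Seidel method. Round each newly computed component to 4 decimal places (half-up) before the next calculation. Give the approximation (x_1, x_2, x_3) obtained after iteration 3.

(-1.4086, 0.5239, -2.3789)

Iteration 1:
  x_1 = (-5 - (2)·1.0000 - (-3)·1.0000) / (8) = -0.5000
  x_2 = (-6 - (4)·-0.5000 - (2)·1.0000) / (7) = -0.8571
  x_3 = (-9 - (-3)·-0.5000 - (2)·-0.8571) / (6) = -1.4643
Iteration 2:
  x_1 = (-5 - (2)·-0.8571 - (-3)·-1.4643) / (8) = -0.9598
  x_2 = (-6 - (4)·-0.9598 - (2)·-1.4643) / (7) = 0.1097
  x_3 = (-9 - (-3)·-0.9598 - (2)·0.1097) / (6) = -2.0165
Iteration 3:
  x_1 = (-5 - (2)·0.1097 - (-3)·-2.0165) / (8) = -1.4086
  x_2 = (-6 - (4)·-1.4086 - (2)·-2.0165) / (7) = 0.5239
  x_3 = (-9 - (-3)·-1.4086 - (2)·0.5239) / (6) = -2.3789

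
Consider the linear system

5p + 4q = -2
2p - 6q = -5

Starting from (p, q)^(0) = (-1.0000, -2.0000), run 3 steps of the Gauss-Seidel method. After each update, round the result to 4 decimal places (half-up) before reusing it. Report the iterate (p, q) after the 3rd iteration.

Iteration 1:
  p = (-2 - (4)·-2.0000) / (5) = 1.2000
  q = (-5 - (2)·1.2000) / (-6) = 1.2333
Iteration 2:
  p = (-2 - (4)·1.2333) / (5) = -1.3866
  q = (-5 - (2)·-1.3866) / (-6) = 0.3711
Iteration 3:
  p = (-2 - (4)·0.3711) / (5) = -0.6969
  q = (-5 - (2)·-0.6969) / (-6) = 0.6010

(-0.6969, 0.6010)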